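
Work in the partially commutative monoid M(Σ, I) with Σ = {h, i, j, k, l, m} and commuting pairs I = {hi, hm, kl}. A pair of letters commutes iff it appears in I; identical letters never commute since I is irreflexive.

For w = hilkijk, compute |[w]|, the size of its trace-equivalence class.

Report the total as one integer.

drop 0:h onto floor
drop 1:i onto floor
drop 2:l onto {0:h, 1:i}
drop 3:k onto {0:h, 1:i}
drop 4:i onto {2:l, 3:k}
drop 5:j onto {4:i}
drop 6:k onto {5:j}
ground layer = {0:h, 1:i}
drop-orders for the pieces not yet dropped (sum over which currently-grounded one goes next):
  1 to go: {6} 1
  2 to go: {5,6} 1
  3 to go: {4,5,6} 1
  4 to go: {2,4,5,6} 1  {3,4,5,6} 1
  5 to go: {2,3,4,5,6} 2
  if 0:h drops first: 2 orders
  if 1:i drops first: 2 orders
heap linearizations: 4

4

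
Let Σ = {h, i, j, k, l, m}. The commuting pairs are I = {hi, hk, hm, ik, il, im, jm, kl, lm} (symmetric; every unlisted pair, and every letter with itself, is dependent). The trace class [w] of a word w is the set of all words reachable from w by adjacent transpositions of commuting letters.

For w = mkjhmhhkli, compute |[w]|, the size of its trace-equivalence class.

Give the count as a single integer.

135

drop 0:m onto floor
drop 1:k onto {0:m}
drop 2:j onto {1:k}
drop 3:h onto {2:j}
drop 4:m onto {1:k}
drop 5:h onto {3:h}
drop 6:h onto {5:h}
drop 7:k onto {2:j, 4:m}
drop 8:l onto {6:h}
drop 9:i onto {2:j}
ground layer = {0:m}
drop-orders for the pieces not yet dropped (sum over which currently-grounded one goes next):
  1 to go: {7} 1  {8} 1  {9} 1
  2 to go: {4,7} 1  {6,8} 1  {7,8} 2  {7,9} 2  {8,9} 2
  3 to go: {4,7,8} 3  {4,7,9} 3  {5,6,8} 1  {6,7,8} 3  {6,8,9} 3  {7,8,9} 6
  4 to go: {3,5,6,8} 1  {4,6,7,8} 6  {4,7,8,9} 12  {5,6,7,8} 4  {5,6,8,9} 4  {6,7,8,9} 12
  5 to go: {3,5,6,7,8} 5  {3,5,6,8,9} 5  {4,5,6,7,8} 10  {4,6,7,8,9} 30  {5,6,7,8,9} 20
  6 to go: {3,4,5,6,7,8} 15  {3,5,6,7,8,9} 30  {4,5,6,7,8,9} 60
  7 to go: {2,3,5,6,7,8,9} 30  {3,4,5,6,7,8,9} 105
  8 to go: {2,3,4,5,6,7,8,9} 135
  if 0:m drops first: 135 orders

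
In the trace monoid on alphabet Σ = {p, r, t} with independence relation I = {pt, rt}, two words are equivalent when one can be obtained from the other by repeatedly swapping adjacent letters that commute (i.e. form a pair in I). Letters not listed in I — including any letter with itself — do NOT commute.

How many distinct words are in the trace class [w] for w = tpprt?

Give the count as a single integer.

10

0(t) covers ∅
1(p) covers ∅
2(p) covers 1:p
3(r) covers 2:p
4(t) covers 0:t
floor of heap: 0:t, 1:p
completions by unplaced set U, small U first (add the entries for U minus each lowest piece of U):
  |U|=1: {3}:1  {4}:1
  |U|=2: {0,4}:1  {2,3}:1  {3,4}:2
  |U|=3: {0,3,4}:3  {1,2,3}:1  {2,3,4}:3
  start at 0(t): 4
  start at 1(p): 6
sum over floor = 10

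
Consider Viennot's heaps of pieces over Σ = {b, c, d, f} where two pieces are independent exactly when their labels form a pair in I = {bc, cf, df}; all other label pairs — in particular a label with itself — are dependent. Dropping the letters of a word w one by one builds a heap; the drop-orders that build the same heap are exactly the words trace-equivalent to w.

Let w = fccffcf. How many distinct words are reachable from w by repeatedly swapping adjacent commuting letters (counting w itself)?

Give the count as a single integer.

#0=f has no predecessor
#1=c has no predecessor
#2=c depends on [1:c]
#3=f depends on [0:f]
#4=f depends on [3:f]
#5=c depends on [2:c]
#6=f depends on [4:f]
sources: [0:f, 1:c]
N(rest) = Σ N(rest − s) over sources s of rest; N(one piece) = 1:
  size 1 → [5]=1  [6]=1
  size 2 → [2,5]=1  [4,6]=1  [5,6]=2
  size 3 → [1,2,5]=1  [2,5,6]=3  [3,4,6]=1  [4,5,6]=3
  size 4 → [0,3,4,6]=1  [1,2,5,6]=4  [2,4,5,6]=6  [3,4,5,6]=4
  size 5 → [0,3,4,5,6]=5  [1,2,4,5,6]=10  [2,3,4,5,6]=10
  first=0(f) contributes 20
  first=1(c) contributes 15
|[w]| = 35

35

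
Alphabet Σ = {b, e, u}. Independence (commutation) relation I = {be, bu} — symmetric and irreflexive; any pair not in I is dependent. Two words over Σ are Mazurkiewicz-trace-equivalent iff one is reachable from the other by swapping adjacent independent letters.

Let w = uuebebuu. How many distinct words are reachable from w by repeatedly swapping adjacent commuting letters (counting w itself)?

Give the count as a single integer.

0(u) covers ∅
1(u) covers 0:u
2(e) covers 1:u
3(b) covers ∅
4(e) covers 2:e
5(b) covers 3:b
6(u) covers 4:e
7(u) covers 6:u
floor of heap: 0:u, 3:b
completions by unplaced set U, small U first (add the entries for U minus each lowest piece of U):
  |U|=1: {5}:1  {7}:1
  |U|=2: {3,5}:1  {5,7}:2  {6,7}:1
  |U|=3: {3,5,7}:3  {4,6,7}:1  {5,6,7}:3
  |U|=4: {2,4,6,7}:1  {3,5,6,7}:6  {4,5,6,7}:4
  |U|=5: {1,2,4,6,7}:1  {2,4,5,6,7}:5  {3,4,5,6,7}:10
  |U|=6: {0,1,2,4,6,7}:1  {1,2,4,5,6,7}:6  {2,3,4,5,6,7}:15
  start at 0(u): 21
  start at 3(b): 7
sum over floor = 28

28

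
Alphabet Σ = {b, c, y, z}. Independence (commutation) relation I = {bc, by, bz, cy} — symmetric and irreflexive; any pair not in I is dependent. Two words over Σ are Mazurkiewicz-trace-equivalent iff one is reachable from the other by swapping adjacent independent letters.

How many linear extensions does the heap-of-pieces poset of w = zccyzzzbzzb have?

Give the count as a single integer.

165

#0=z has no predecessor
#1=c depends on [0:z]
#2=c depends on [1:c]
#3=y depends on [0:z]
#4=z depends on [2:c, 3:y]
#5=z depends on [4:z]
#6=z depends on [5:z]
#7=b has no predecessor
#8=z depends on [6:z]
#9=z depends on [8:z]
#10=b depends on [7:b]
sources: [0:z, 7:b]
N(rest) = Σ N(rest − s) over sources s of rest; N(one piece) = 1:
  size 1 → [9]=1  [10]=1
  size 2 → [7,10]=1  [8,9]=1  [9,10]=2
  size 3 → [6,8,9]=1  [7,9,10]=3  [8,9,10]=3
  size 4 → [5,6,8,9]=1  [6,8,9,10]=4  [7,8,9,10]=6
  size 5 → [4,5,6,8,9]=1  [5,6,8,9,10]=5  [6,7,8,9,10]=10
  size 6 → [2,4,5,6,8,9]=1  [3,4,5,6,8,9]=1  [4,5,6,8,9,10]=6  [5,6,7,8,9,10]=15
  size 7 → [1,2,4,5,6,8,9]=1  [2,3,4,5,6,8,9]=2  [2,4,5,6,8,9,10]=7  [3,4,5,6,8,9,10]=7  [4,5,6,7,8,9,10]=21
  size 8 → [1,2,3,4,5,6,8,9]=3  [1,2,4,5,6,8,9,10]=8  [2,3,4,5,6,8,9,10]=16  [2,4,5,6,7,8,9,10]=28  [3,4,5,6,7,8,9,10]=28
  size 9 → [0,1,2,3,4,5,6,8,9]=3  [1,2,3,4,5,6,8,9,10]=27  [1,2,4,5,6,7,8,9,10]=36  [2,3,4,5,6,7,8,9,10]=72
  first=0(z) contributes 135
  first=7(b) contributes 30
|[w]| = 165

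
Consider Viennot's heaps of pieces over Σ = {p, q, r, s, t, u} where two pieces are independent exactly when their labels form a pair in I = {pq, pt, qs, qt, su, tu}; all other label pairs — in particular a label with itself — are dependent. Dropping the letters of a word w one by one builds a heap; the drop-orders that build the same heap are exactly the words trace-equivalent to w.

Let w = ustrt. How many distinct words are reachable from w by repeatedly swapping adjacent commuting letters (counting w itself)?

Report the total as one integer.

3

0(u) covers ∅
1(s) covers ∅
2(t) covers 1:s
3(r) covers 0:u, 2:t
4(t) covers 3:r
floor of heap: 0:u, 1:s
completions by unplaced set U, small U first (add the entries for U minus each lowest piece of U):
  |U|=1: {4}:1
  |U|=2: {3,4}:1
  |U|=3: {0,3,4}:1  {2,3,4}:1
  start at 0(u): 1
  start at 1(s): 2
sum over floor = 3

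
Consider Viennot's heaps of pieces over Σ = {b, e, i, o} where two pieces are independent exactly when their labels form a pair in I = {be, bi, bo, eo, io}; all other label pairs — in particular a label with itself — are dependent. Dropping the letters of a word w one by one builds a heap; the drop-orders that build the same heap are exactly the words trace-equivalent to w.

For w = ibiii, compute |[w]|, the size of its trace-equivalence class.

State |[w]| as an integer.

piece 0:i — minimal
piece 1:b — minimal
piece 2:i rests on {0:i}
piece 3:i rests on {2:i}
piece 4:i rests on {3:i}
minimal pieces: {0:i, 1:b}
ways to finish when only these pieces remain (= sum over removing one remaining piece with nothing left below it):
  1 left: {1}→1  {4}→1
  2 left: {1,4}→2  {3,4}→1
  3 left: {1,3,4}→3  {2,3,4}→1
  placing 0:i first → 4 extensions
  placing 1:b first → 1 extensions
total linear extensions = 5

5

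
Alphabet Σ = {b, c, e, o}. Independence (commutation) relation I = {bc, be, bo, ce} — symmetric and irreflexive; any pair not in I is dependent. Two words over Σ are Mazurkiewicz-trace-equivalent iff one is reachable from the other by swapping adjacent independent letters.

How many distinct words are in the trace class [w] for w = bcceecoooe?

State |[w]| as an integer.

0(b) covers ∅
1(c) covers ∅
2(c) covers 1:c
3(e) covers ∅
4(e) covers 3:e
5(c) covers 2:c
6(o) covers 4:e, 5:c
7(o) covers 6:o
8(o) covers 7:o
9(e) covers 8:o
floor of heap: 0:b, 1:c, 3:e
completions by unplaced set U, small U first (add the entries for U minus each lowest piece of U):
  |U|=1: {0}:1  {9}:1
  |U|=2: {0,9}:2  {8,9}:1
  |U|=3: {0,8,9}:3  {7,8,9}:1
  |U|=4: {0,7,8,9}:4  {6,7,8,9}:1
  |U|=5: {0,6,7,8,9}:5  {4,6,7,8,9}:1  {5,6,7,8,9}:1
  |U|=6: {0,4,6,7,8,9}:6  {0,5,6,7,8,9}:6  {2,5,6,7,8,9}:1  {3,4,6,7,8,9}:1  {4,5,6,7,8,9}:2
  |U|=7: {0,2,5,6,7,8,9}:7  {0,3,4,6,7,8,9}:7  {0,4,5,6,7,8,9}:14  {1,2,5,6,7,8,9}:1  {2,4,5,6,7,8,9}:3  {3,4,5,6,7,8,9}:3
  |U|=8: {0,1,2,5,6,7,8,9}:8  {0,2,4,5,6,7,8,9}:24  {0,3,4,5,6,7,8,9}:24  {1,2,4,5,6,7,8,9}:4  {2,3,4,5,6,7,8,9}:6
  start at 0(b): 10
  start at 1(c): 54
  start at 3(e): 36
sum over floor = 100

100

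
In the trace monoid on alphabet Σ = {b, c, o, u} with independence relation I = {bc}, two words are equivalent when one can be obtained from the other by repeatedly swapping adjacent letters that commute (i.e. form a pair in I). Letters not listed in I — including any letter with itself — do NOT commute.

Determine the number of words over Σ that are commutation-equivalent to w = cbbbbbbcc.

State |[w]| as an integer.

0(c) covers ∅
1(b) covers ∅
2(b) covers 1:b
3(b) covers 2:b
4(b) covers 3:b
5(b) covers 4:b
6(b) covers 5:b
7(c) covers 0:c
8(c) covers 7:c
floor of heap: 0:c, 1:b
completions by unplaced set U, small U first (add the entries for U minus each lowest piece of U):
  |U|=1: {6}:1  {8}:1
  |U|=2: {5,6}:1  {6,8}:2  {7,8}:1
  |U|=3: {0,7,8}:1  {4,5,6}:1  {5,6,8}:3  {6,7,8}:3
  |U|=4: {0,6,7,8}:4  {3,4,5,6}:1  {4,5,6,8}:4  {5,6,7,8}:6
  |U|=5: {0,5,6,7,8}:10  {2,3,4,5,6}:1  {3,4,5,6,8}:5  {4,5,6,7,8}:10
  |U|=6: {0,4,5,6,7,8}:20  {1,2,3,4,5,6}:1  {2,3,4,5,6,8}:6  {3,4,5,6,7,8}:15
  |U|=7: {0,3,4,5,6,7,8}:35  {1,2,3,4,5,6,8}:7  {2,3,4,5,6,7,8}:21
  start at 0(c): 28
  start at 1(b): 56
sum over floor = 84

84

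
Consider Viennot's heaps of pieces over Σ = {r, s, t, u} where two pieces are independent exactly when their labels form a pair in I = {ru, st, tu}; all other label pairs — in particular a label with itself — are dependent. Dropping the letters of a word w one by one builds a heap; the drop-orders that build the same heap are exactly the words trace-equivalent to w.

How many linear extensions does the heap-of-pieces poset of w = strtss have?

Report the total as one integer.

6

drop 0:s onto floor
drop 1:t onto floor
drop 2:r onto {0:s, 1:t}
drop 3:t onto {2:r}
drop 4:s onto {2:r}
drop 5:s onto {4:s}
ground layer = {0:s, 1:t}
drop-orders for the pieces not yet dropped (sum over which currently-grounded one goes next):
  1 to go: {3} 1  {5} 1
  2 to go: {3,5} 2  {4,5} 1
  3 to go: {3,4,5} 3
  4 to go: {2,3,4,5} 3
  if 0:s drops first: 3 orders
  if 1:t drops first: 3 orders
heap linearizations: 6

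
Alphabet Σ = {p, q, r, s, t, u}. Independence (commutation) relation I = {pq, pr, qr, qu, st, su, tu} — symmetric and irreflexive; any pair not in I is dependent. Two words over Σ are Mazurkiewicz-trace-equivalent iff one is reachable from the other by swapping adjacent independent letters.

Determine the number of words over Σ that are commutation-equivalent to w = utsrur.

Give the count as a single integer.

6

#0=u has no predecessor
#1=t has no predecessor
#2=s has no predecessor
#3=r depends on [0:u, 1:t, 2:s]
#4=u depends on [3:r]
#5=r depends on [4:u]
sources: [0:u, 1:t, 2:s]
N(rest) = Σ N(rest − s) over sources s of rest; N(one piece) = 1:
  size 1 → [5]=1
  size 2 → [4,5]=1
  size 3 → [3,4,5]=1
  size 4 → [0,3,4,5]=1  [1,3,4,5]=1  [2,3,4,5]=1
  first=0(u) contributes 2
  first=1(t) contributes 2
  first=2(s) contributes 2
|[w]| = 6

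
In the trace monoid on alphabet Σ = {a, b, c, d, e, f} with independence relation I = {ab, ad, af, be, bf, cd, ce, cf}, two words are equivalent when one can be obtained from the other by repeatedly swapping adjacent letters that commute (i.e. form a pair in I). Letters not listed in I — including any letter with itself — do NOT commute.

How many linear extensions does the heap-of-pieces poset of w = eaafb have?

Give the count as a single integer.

15

drop 0:e onto floor
drop 1:a onto {0:e}
drop 2:a onto {1:a}
drop 3:f onto {0:e}
drop 4:b onto floor
ground layer = {0:e, 4:b}
drop-orders for the pieces not yet dropped (sum over which currently-grounded one goes next):
  1 to go: {2} 1  {3} 1  {4} 1
  2 to go: {1,2} 1  {2,3} 2  {2,4} 2  {3,4} 2
  3 to go: {1,2,3} 3  {1,2,4} 3  {2,3,4} 6
  if 0:e drops first: 12 orders
  if 4:b drops first: 3 orders
heap linearizations: 15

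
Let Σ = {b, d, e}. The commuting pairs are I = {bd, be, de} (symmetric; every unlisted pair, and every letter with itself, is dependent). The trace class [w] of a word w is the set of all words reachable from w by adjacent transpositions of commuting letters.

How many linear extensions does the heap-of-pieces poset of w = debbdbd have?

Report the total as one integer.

140

piece 0:d — minimal
piece 1:e — minimal
piece 2:b — minimal
piece 3:b rests on {2:b}
piece 4:d rests on {0:d}
piece 5:b rests on {3:b}
piece 6:d rests on {4:d}
minimal pieces: {0:d, 1:e, 2:b}
ways to finish when only these pieces remain (= sum over removing one remaining piece with nothing left below it):
  1 left: {1}→1  {5}→1  {6}→1
  2 left: {1,5}→2  {1,6}→2  {3,5}→1  {4,6}→1  {5,6}→2
  3 left: {0,4,6}→1  {1,3,5}→3  {1,4,6}→3  {1,5,6}→6  {2,3,5}→1  {3,5,6}→3  {4,5,6}→3
  4 left: {0,1,4,6}→4  {0,4,5,6}→4  {1,2,3,5}→4  {1,3,5,6}→12  {1,4,5,6}→12  {2,3,5,6}→4  {3,4,5,6}→6
  5 left: {0,1,4,5,6}→20  {0,3,4,5,6}→10  {1,2,3,5,6}→20  {1,3,4,5,6}→30  {2,3,4,5,6}→10
  placing 0:d first → 60 extensions
  placing 1:e first → 20 extensions
  placing 2:b first → 60 extensions
total linear extensions = 140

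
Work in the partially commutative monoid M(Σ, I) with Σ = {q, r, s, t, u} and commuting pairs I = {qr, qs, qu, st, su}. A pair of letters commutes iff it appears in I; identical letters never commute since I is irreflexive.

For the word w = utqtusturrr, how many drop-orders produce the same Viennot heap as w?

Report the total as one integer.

8

#0=u has no predecessor
#1=t depends on [0:u]
#2=q depends on [1:t]
#3=t depends on [2:q]
#4=u depends on [3:t]
#5=s has no predecessor
#6=t depends on [4:u]
#7=u depends on [6:t]
#8=r depends on [5:s, 7:u]
#9=r depends on [8:r]
#10=r depends on [9:r]
sources: [0:u, 5:s]
N(rest) = Σ N(rest − s) over sources s of rest; N(one piece) = 1:
  size 1 → [10]=1
  size 2 → [9,10]=1
  size 3 → [8,9,10]=1
  size 4 → [5,8,9,10]=1  [7,8,9,10]=1
  size 5 → [5,7,8,9,10]=2  [6,7,8,9,10]=1
  size 6 → [4,6,7,8,9,10]=1  [5,6,7,8,9,10]=3
  size 7 → [3,4,6,7,8,9,10]=1  [4,5,6,7,8,9,10]=4
  size 8 → [2,3,4,6,7,8,9,10]=1  [3,4,5,6,7,8,9,10]=5
  size 9 → [1,2,3,4,6,7,8,9,10]=1  [2,3,4,5,6,7,8,9,10]=6
  first=0(u) contributes 7
  first=5(s) contributes 1
|[w]| = 8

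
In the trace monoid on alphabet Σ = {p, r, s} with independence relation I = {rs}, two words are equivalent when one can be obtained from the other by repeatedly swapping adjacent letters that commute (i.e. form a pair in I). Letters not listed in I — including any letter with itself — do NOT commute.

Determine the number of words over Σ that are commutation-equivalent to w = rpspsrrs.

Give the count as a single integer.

6

piece 0:r — minimal
piece 1:p rests on {0:r}
piece 2:s rests on {1:p}
piece 3:p rests on {2:s}
piece 4:s rests on {3:p}
piece 5:r rests on {3:p}
piece 6:r rests on {5:r}
piece 7:s rests on {4:s}
minimal pieces: {0:r}
ways to finish when only these pieces remain (= sum over removing one remaining piece with nothing left below it):
  1 left: {6}→1  {7}→1
  2 left: {4,7}→1  {5,6}→1  {6,7}→2
  3 left: {4,6,7}→3  {5,6,7}→3
  4 left: {4,5,6,7}→6
  5 left: {3,4,5,6,7}→6
  6 left: {2,3,4,5,6,7}→6
  placing 0:r first → 6 extensions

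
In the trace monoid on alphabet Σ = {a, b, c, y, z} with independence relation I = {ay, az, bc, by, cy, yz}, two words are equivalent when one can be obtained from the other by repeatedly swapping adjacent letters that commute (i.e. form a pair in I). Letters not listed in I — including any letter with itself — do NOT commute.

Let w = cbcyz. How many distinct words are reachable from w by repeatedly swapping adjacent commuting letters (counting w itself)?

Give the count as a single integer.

0(c) covers ∅
1(b) covers ∅
2(c) covers 0:c
3(y) covers ∅
4(z) covers 1:b, 2:c
floor of heap: 0:c, 1:b, 3:y
completions by unplaced set U, small U first (add the entries for U minus each lowest piece of U):
  |U|=1: {3}:1  {4}:1
  |U|=2: {1,4}:1  {2,4}:1  {3,4}:2
  |U|=3: {0,2,4}:1  {1,2,4}:2  {1,3,4}:3  {2,3,4}:3
  start at 0(c): 8
  start at 1(b): 4
  start at 3(y): 3
sum over floor = 15

15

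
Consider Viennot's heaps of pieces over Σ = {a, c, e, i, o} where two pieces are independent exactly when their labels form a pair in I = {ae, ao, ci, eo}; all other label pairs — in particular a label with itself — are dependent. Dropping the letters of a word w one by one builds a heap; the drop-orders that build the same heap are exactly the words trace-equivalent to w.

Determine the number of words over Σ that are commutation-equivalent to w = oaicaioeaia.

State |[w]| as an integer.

24

drop 0:o onto floor
drop 1:a onto floor
drop 2:i onto {0:o, 1:a}
drop 3:c onto {0:o, 1:a}
drop 4:a onto {2:i, 3:c}
drop 5:i onto {4:a}
drop 6:o onto {5:i}
drop 7:e onto {5:i}
drop 8:a onto {5:i}
drop 9:i onto {6:o, 7:e, 8:a}
drop 10:a onto {9:i}
ground layer = {0:o, 1:a}
drop-orders for the pieces not yet dropped (sum over which currently-grounded one goes next):
  1 to go: {10} 1
  2 to go: {9,10} 1
  3 to go: {6,9,10} 1  {7,9,10} 1  {8,9,10} 1
  4 to go: {6,7,9,10} 2  {6,8,9,10} 2  {7,8,9,10} 2
  5 to go: {6,7,8,9,10} 6
  6 to go: {5,6,7,8,9,10} 6
  7 to go: {4,5,6,7,8,9,10} 6
  8 to go: {2,4,5,6,7,8,9,10} 6  {3,4,5,6,7,8,9,10} 6
  9 to go: {2,3,4,5,6,7,8,9,10} 12
  if 0:o drops first: 12 orders
  if 1:a drops first: 12 orders
heap linearizations: 24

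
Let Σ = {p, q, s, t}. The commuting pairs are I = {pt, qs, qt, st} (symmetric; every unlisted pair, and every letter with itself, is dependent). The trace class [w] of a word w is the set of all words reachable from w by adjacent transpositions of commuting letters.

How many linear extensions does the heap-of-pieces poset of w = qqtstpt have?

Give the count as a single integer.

105

piece 0:q — minimal
piece 1:q rests on {0:q}
piece 2:t — minimal
piece 3:s — minimal
piece 4:t rests on {2:t}
piece 5:p rests on {1:q, 3:s}
piece 6:t rests on {4:t}
minimal pieces: {0:q, 2:t, 3:s}
ways to finish when only these pieces remain (= sum over removing one remaining piece with nothing left below it):
  1 left: {5}→1  {6}→1
  2 left: {1,5}→1  {3,5}→1  {4,6}→1  {5,6}→2
  3 left: {0,1,5}→1  {1,3,5}→2  {1,5,6}→3  {2,4,6}→1  {3,5,6}→3  {4,5,6}→3
  4 left: {0,1,3,5}→3  {0,1,5,6}→4  {1,3,5,6}→8  {1,4,5,6}→6  {2,4,5,6}→4  {3,4,5,6}→6
  5 left: {0,1,3,5,6}→15  {0,1,4,5,6}→10  {1,2,4,5,6}→10  {1,3,4,5,6}→20  {2,3,4,5,6}→10
  placing 0:q first → 40 extensions
  placing 2:t first → 45 extensions
  placing 3:s first → 20 extensions
total linear extensions = 105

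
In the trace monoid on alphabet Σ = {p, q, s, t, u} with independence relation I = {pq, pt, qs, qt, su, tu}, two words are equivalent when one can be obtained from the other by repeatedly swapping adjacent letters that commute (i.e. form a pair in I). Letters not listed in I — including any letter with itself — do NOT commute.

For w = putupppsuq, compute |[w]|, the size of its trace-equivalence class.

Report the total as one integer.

piece 0:p — minimal
piece 1:u rests on {0:p}
piece 2:t — minimal
piece 3:u rests on {1:u}
piece 4:p rests on {3:u}
piece 5:p rests on {4:p}
piece 6:p rests on {5:p}
piece 7:s rests on {2:t, 6:p}
piece 8:u rests on {6:p}
piece 9:q rests on {8:u}
minimal pieces: {0:p, 2:t}
ways to finish when only these pieces remain (= sum over removing one remaining piece with nothing left below it):
  1 left: {7}→1  {9}→1
  2 left: {2,7}→1  {7,9}→2  {8,9}→1
  3 left: {2,7,9}→3  {7,8,9}→3
  4 left: {2,7,8,9}→6  {6,7,8,9}→3
  5 left: {2,6,7,8,9}→9  {5,6,7,8,9}→3
  6 left: {2,5,6,7,8,9}→12  {4,5,6,7,8,9}→3
  7 left: {2,4,5,6,7,8,9}→15  {3,4,5,6,7,8,9}→3
  8 left: {1,3,4,5,6,7,8,9}→3  {2,3,4,5,6,7,8,9}→18
  placing 0:p first → 21 extensions
  placing 2:t first → 3 extensions
total linear extensions = 24

24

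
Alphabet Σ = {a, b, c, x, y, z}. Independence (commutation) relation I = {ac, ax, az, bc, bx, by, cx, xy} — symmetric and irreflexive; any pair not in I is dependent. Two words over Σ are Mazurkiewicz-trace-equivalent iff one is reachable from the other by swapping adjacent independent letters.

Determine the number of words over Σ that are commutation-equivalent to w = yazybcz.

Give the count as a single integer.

#0=y has no predecessor
#1=a depends on [0:y]
#2=z depends on [0:y]
#3=y depends on [1:a, 2:z]
#4=b depends on [1:a, 2:z]
#5=c depends on [3:y]
#6=z depends on [4:b, 5:c]
sources: [0:y]
N(rest) = Σ N(rest − s) over sources s of rest; N(one piece) = 1:
  size 1 → [6]=1
  size 2 → [4,6]=1  [5,6]=1
  size 3 → [3,5,6]=1  [4,5,6]=2
  size 4 → [3,4,5,6]=3
  size 5 → [1,3,4,5,6]=3  [2,3,4,5,6]=3
  first=0(y) contributes 6

6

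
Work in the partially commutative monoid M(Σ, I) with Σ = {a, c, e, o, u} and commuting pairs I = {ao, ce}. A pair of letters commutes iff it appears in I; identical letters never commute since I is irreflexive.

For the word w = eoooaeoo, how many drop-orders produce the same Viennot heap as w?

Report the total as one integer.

drop 0:e onto floor
drop 1:o onto {0:e}
drop 2:o onto {1:o}
drop 3:o onto {2:o}
drop 4:a onto {0:e}
drop 5:e onto {3:o, 4:a}
drop 6:o onto {5:e}
drop 7:o onto {6:o}
ground layer = {0:e}
drop-orders for the pieces not yet dropped (sum over which currently-grounded one goes next):
  1 to go: {7} 1
  2 to go: {6,7} 1
  3 to go: {5,6,7} 1
  4 to go: {3,5,6,7} 1  {4,5,6,7} 1
  5 to go: {2,3,5,6,7} 1  {3,4,5,6,7} 2
  6 to go: {1,2,3,5,6,7} 1  {2,3,4,5,6,7} 3
  if 0:e drops first: 4 orders

4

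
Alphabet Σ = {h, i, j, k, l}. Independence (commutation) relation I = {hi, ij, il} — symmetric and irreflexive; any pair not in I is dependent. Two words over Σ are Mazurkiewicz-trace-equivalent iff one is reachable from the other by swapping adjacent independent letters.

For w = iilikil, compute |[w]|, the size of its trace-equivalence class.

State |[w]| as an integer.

8

0(i) covers ∅
1(i) covers 0:i
2(l) covers ∅
3(i) covers 1:i
4(k) covers 2:l, 3:i
5(i) covers 4:k
6(l) covers 4:k
floor of heap: 0:i, 2:l
completions by unplaced set U, small U first (add the entries for U minus each lowest piece of U):
  |U|=1: {5}:1  {6}:1
  |U|=2: {5,6}:2
  |U|=3: {4,5,6}:2
  |U|=4: {2,4,5,6}:2  {3,4,5,6}:2
  |U|=5: {1,3,4,5,6}:2  {2,3,4,5,6}:4
  start at 0(i): 6
  start at 2(l): 2
sum over floor = 8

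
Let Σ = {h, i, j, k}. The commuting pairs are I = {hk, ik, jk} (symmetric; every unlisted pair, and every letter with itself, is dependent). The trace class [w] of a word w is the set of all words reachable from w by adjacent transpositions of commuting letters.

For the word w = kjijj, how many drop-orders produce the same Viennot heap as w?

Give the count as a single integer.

#0=k has no predecessor
#1=j has no predecessor
#2=i depends on [1:j]
#3=j depends on [2:i]
#4=j depends on [3:j]
sources: [0:k, 1:j]
N(rest) = Σ N(rest − s) over sources s of rest; N(one piece) = 1:
  size 1 → [0]=1  [4]=1
  size 2 → [0,4]=2  [3,4]=1
  size 3 → [0,3,4]=3  [2,3,4]=1
  first=0(k) contributes 1
  first=1(j) contributes 4
|[w]| = 5

5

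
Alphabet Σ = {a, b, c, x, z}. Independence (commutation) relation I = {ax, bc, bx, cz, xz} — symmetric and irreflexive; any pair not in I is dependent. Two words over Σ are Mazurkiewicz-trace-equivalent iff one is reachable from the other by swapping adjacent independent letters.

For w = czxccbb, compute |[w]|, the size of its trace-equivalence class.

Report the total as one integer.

35

#0=c has no predecessor
#1=z has no predecessor
#2=x depends on [0:c]
#3=c depends on [2:x]
#4=c depends on [3:c]
#5=b depends on [1:z]
#6=b depends on [5:b]
sources: [0:c, 1:z]
N(rest) = Σ N(rest − s) over sources s of rest; N(one piece) = 1:
  size 1 → [4]=1  [6]=1
  size 2 → [3,4]=1  [4,6]=2  [5,6]=1
  size 3 → [1,5,6]=1  [2,3,4]=1  [3,4,6]=3  [4,5,6]=3
  size 4 → [0,2,3,4]=1  [1,4,5,6]=4  [2,3,4,6]=4  [3,4,5,6]=6
  size 5 → [0,2,3,4,6]=5  [1,3,4,5,6]=10  [2,3,4,5,6]=10
  first=0(c) contributes 20
  first=1(z) contributes 15
|[w]| = 35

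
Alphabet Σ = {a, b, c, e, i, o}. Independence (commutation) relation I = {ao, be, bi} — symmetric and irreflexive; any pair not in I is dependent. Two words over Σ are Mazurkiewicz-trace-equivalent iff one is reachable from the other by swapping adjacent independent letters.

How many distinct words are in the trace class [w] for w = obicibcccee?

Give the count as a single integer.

#0=o has no predecessor
#1=b depends on [0:o]
#2=i depends on [0:o]
#3=c depends on [1:b, 2:i]
#4=i depends on [3:c]
#5=b depends on [3:c]
#6=c depends on [4:i, 5:b]
#7=c depends on [6:c]
#8=c depends on [7:c]
#9=e depends on [8:c]
#10=e depends on [9:e]
sources: [0:o]
N(rest) = Σ N(rest − s) over sources s of rest; N(one piece) = 1:
  size 1 → [10]=1
  size 2 → [9,10]=1
  size 3 → [8,9,10]=1
  size 4 → [7,8,9,10]=1
  size 5 → [6,7,8,9,10]=1
  size 6 → [4,6,7,8,9,10]=1  [5,6,7,8,9,10]=1
  size 7 → [4,5,6,7,8,9,10]=2
  size 8 → [3,4,5,6,7,8,9,10]=2
  size 9 → [1,3,4,5,6,7,8,9,10]=2  [2,3,4,5,6,7,8,9,10]=2
  first=0(o) contributes 4

4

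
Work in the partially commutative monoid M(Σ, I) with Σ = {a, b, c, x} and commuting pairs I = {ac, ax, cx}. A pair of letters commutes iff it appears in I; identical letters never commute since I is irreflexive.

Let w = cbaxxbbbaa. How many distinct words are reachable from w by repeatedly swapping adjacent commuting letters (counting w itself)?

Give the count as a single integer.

piece 0:c — minimal
piece 1:b rests on {0:c}
piece 2:a rests on {1:b}
piece 3:x rests on {1:b}
piece 4:x rests on {3:x}
piece 5:b rests on {2:a, 4:x}
piece 6:b rests on {5:b}
piece 7:b rests on {6:b}
piece 8:a rests on {7:b}
piece 9:a rests on {8:a}
minimal pieces: {0:c}
ways to finish when only these pieces remain (= sum over removing one remaining piece with nothing left below it):
  1 left: {9}→1
  2 left: {8,9}→1
  3 left: {7,8,9}→1
  4 left: {6,7,8,9}→1
  5 left: {5,6,7,8,9}→1
  6 left: {2,5,6,7,8,9}→1  {4,5,6,7,8,9}→1
  7 left: {2,4,5,6,7,8,9}→2  {3,4,5,6,7,8,9}→1
  8 left: {2,3,4,5,6,7,8,9}→3
  placing 0:c first → 3 extensions

3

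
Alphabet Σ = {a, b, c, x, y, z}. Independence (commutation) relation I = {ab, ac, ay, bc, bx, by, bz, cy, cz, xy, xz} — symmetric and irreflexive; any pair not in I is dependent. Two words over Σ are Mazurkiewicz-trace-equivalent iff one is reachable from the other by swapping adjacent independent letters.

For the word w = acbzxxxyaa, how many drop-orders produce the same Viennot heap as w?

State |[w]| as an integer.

430

drop 0:a onto floor
drop 1:c onto floor
drop 2:b onto floor
drop 3:z onto {0:a}
drop 4:x onto {0:a, 1:c}
drop 5:x onto {4:x}
drop 6:x onto {5:x}
drop 7:y onto {3:z}
drop 8:a onto {3:z, 6:x}
drop 9:a onto {8:a}
ground layer = {0:a, 1:c, 2:b}
drop-orders for the pieces not yet dropped (sum over which currently-grounded one goes next):
  1 to go: {2} 1  {7} 1  {9} 1
  2 to go: {2,7} 2  {2,9} 2  {7,9} 2  {8,9} 1
  3 to go: {2,7,9} 6  {2,8,9} 3  {6,8,9} 1  {7,8,9} 3
  4 to go: {2,6,8,9} 4  {2,7,8,9} 12  {3,7,8,9} 3  {5,6,8,9} 1  {6,7,8,9} 4
  5 to go: {2,3,7,8,9} 15  {2,5,6,8,9} 5  {2,6,7,8,9} 20  {3,6,7,8,9} 7  {4,5,6,8,9} 1  {5,6,7,8,9} 5
  6 to go: {1,4,5,6,8,9} 1  {2,3,6,7,8,9} 42  {2,4,5,6,8,9} 6  {2,5,6,7,8,9} 30  {3,5,6,7,8,9} 12  {4,5,6,7,8,9} 6
  7 to go: {1,2,4,5,6,8,9} 7  {1,4,5,6,7,8,9} 7  {2,3,5,6,7,8,9} 84  {2,4,5,6,7,8,9} 42  {3,4,5,6,7,8,9} 18
  8 to go: {0,3,4,5,6,7,8,9} 18  {1,2,4,5,6,7,8,9} 56  {1,3,4,5,6,7,8,9} 25  {2,3,4,5,6,7,8,9} 144
  if 0:a drops first: 225 orders
  if 1:c drops first: 162 orders
  if 2:b drops first: 43 orders
heap linearizations: 430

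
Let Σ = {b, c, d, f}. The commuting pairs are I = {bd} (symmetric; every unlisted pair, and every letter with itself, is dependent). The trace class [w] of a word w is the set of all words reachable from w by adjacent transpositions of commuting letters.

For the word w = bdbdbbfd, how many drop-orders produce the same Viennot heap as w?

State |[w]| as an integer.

15

drop 0:b onto floor
drop 1:d onto floor
drop 2:b onto {0:b}
drop 3:d onto {1:d}
drop 4:b onto {2:b}
drop 5:b onto {4:b}
drop 6:f onto {3:d, 5:b}
drop 7:d onto {6:f}
ground layer = {0:b, 1:d}
drop-orders for the pieces not yet dropped (sum over which currently-grounded one goes next):
  1 to go: {7} 1
  2 to go: {6,7} 1
  3 to go: {3,6,7} 1  {5,6,7} 1
  4 to go: {1,3,6,7} 1  {3,5,6,7} 2  {4,5,6,7} 1
  5 to go: {1,3,5,6,7} 3  {2,4,5,6,7} 1  {3,4,5,6,7} 3
  6 to go: {0,2,4,5,6,7} 1  {1,3,4,5,6,7} 6  {2,3,4,5,6,7} 4
  if 0:b drops first: 10 orders
  if 1:d drops first: 5 orders
heap linearizations: 15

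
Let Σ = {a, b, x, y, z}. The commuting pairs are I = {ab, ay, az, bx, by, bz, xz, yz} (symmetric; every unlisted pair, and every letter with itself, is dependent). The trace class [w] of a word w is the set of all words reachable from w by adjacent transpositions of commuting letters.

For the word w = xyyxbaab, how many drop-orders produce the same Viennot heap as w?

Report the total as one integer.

#0=x has no predecessor
#1=y depends on [0:x]
#2=y depends on [1:y]
#3=x depends on [2:y]
#4=b has no predecessor
#5=a depends on [3:x]
#6=a depends on [5:a]
#7=b depends on [4:b]
sources: [0:x, 4:b]
N(rest) = Σ N(rest − s) over sources s of rest; N(one piece) = 1:
  size 1 → [6]=1  [7]=1
  size 2 → [4,7]=1  [5,6]=1  [6,7]=2
  size 3 → [3,5,6]=1  [4,6,7]=3  [5,6,7]=3
  size 4 → [2,3,5,6]=1  [3,5,6,7]=4  [4,5,6,7]=6
  size 5 → [1,2,3,5,6]=1  [2,3,5,6,7]=5  [3,4,5,6,7]=10
  size 6 → [0,1,2,3,5,6]=1  [1,2,3,5,6,7]=6  [2,3,4,5,6,7]=15
  first=0(x) contributes 21
  first=4(b) contributes 7
|[w]| = 28

28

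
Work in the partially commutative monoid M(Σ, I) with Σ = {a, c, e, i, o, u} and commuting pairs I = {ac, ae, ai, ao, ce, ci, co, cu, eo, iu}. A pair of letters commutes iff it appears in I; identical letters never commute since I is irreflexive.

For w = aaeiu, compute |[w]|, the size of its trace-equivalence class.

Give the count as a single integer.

9

piece 0:a — minimal
piece 1:a rests on {0:a}
piece 2:e — minimal
piece 3:i rests on {2:e}
piece 4:u rests on {1:a, 2:e}
minimal pieces: {0:a, 2:e}
ways to finish when only these pieces remain (= sum over removing one remaining piece with nothing left below it):
  1 left: {3}→1  {4}→1
  2 left: {1,4}→1  {3,4}→2
  3 left: {0,1,4}→1  {1,3,4}→3  {2,3,4}→2
  placing 0:a first → 5 extensions
  placing 2:e first → 4 extensions
total linear extensions = 9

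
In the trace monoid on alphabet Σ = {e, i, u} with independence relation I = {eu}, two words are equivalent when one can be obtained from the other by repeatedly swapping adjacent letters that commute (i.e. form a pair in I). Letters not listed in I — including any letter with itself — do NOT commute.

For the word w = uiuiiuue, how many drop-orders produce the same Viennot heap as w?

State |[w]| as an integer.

0(u) covers ∅
1(i) covers 0:u
2(u) covers 1:i
3(i) covers 2:u
4(i) covers 3:i
5(u) covers 4:i
6(u) covers 5:u
7(e) covers 4:i
floor of heap: 0:u
completions by unplaced set U, small U first (add the entries for U minus each lowest piece of U):
  |U|=1: {6}:1  {7}:1
  |U|=2: {5,6}:1  {6,7}:2
  |U|=3: {5,6,7}:3
  |U|=4: {4,5,6,7}:3
  |U|=5: {3,4,5,6,7}:3
  |U|=6: {2,3,4,5,6,7}:3
  start at 0(u): 3

3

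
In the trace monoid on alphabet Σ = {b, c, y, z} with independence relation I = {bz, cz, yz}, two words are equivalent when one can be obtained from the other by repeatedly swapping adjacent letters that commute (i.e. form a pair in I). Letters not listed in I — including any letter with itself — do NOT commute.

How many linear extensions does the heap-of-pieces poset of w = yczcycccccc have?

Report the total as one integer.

0(y) covers ∅
1(c) covers 0:y
2(z) covers ∅
3(c) covers 1:c
4(y) covers 3:c
5(c) covers 4:y
6(c) covers 5:c
7(c) covers 6:c
8(c) covers 7:c
9(c) covers 8:c
10(c) covers 9:c
floor of heap: 0:y, 2:z
completions by unplaced set U, small U first (add the entries for U minus each lowest piece of U):
  |U|=1: {2}:1  {10}:1
  |U|=2: {2,10}:2  {9,10}:1
  |U|=3: {2,9,10}:3  {8,9,10}:1
  |U|=4: {2,8,9,10}:4  {7,8,9,10}:1
  |U|=5: {2,7,8,9,10}:5  {6,7,8,9,10}:1
  |U|=6: {2,6,7,8,9,10}:6  {5,6,7,8,9,10}:1
  |U|=7: {2,5,6,7,8,9,10}:7  {4,5,6,7,8,9,10}:1
  |U|=8: {2,4,5,6,7,8,9,10}:8  {3,4,5,6,7,8,9,10}:1
  |U|=9: {1,3,4,5,6,7,8,9,10}:1  {2,3,4,5,6,7,8,9,10}:9
  start at 0(y): 10
  start at 2(z): 1
sum over floor = 11

11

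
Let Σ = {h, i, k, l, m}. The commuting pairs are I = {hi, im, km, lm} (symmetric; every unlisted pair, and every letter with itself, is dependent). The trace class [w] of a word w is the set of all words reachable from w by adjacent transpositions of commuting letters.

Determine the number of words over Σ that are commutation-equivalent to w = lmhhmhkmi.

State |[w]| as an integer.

0(l) covers ∅
1(m) covers ∅
2(h) covers 0:l, 1:m
3(h) covers 2:h
4(m) covers 3:h
5(h) covers 4:m
6(k) covers 5:h
7(m) covers 5:h
8(i) covers 6:k
floor of heap: 0:l, 1:m
completions by unplaced set U, small U first (add the entries for U minus each lowest piece of U):
  |U|=1: {7}:1  {8}:1
  |U|=2: {6,8}:1  {7,8}:2
  |U|=3: {6,7,8}:3
  |U|=4: {5,6,7,8}:3
  |U|=5: {4,5,6,7,8}:3
  |U|=6: {3,4,5,6,7,8}:3
  |U|=7: {2,3,4,5,6,7,8}:3
  start at 0(l): 3
  start at 1(m): 3
sum over floor = 6

6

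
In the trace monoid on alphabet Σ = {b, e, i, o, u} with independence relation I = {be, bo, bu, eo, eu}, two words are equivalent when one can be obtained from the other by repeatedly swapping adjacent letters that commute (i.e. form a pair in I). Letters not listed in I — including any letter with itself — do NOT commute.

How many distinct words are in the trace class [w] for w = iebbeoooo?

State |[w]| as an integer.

420

0(i) covers ∅
1(e) covers 0:i
2(b) covers 0:i
3(b) covers 2:b
4(e) covers 1:e
5(o) covers 0:i
6(o) covers 5:o
7(o) covers 6:o
8(o) covers 7:o
floor of heap: 0:i
completions by unplaced set U, small U first (add the entries for U minus each lowest piece of U):
  |U|=1: {3}:1  {4}:1  {8}:1
  |U|=2: {1,4}:1  {2,3}:1  {3,4}:2  {3,8}:2  {4,8}:2  {7,8}:1
  |U|=3: {1,3,4}:3  {1,4,8}:3  {2,3,4}:3  {2,3,8}:3  {3,4,8}:6  {3,7,8}:3  {4,7,8}:3  {6,7,8}:1
  |U|=4: {1,2,3,4}:6  {1,3,4,8}:12  {1,4,7,8}:6  {2,3,4,8}:12  {2,3,7,8}:6  {3,4,7,8}:12  {3,6,7,8}:4  {4,6,7,8}:4  {5,6,7,8}:1
  |U|=5: {1,2,3,4,8}:30  {1,3,4,7,8}:30  {1,4,6,7,8}:10  {2,3,4,7,8}:30  {2,3,6,7,8}:10  {3,4,6,7,8}:20  {3,5,6,7,8}:5  {4,5,6,7,8}:5
  |U|=6: {1,2,3,4,7,8}:90  {1,3,4,6,7,8}:60  {1,4,5,6,7,8}:15  {2,3,4,6,7,8}:60  {2,3,5,6,7,8}:15  {3,4,5,6,7,8}:30
  |U|=7: {1,2,3,4,6,7,8}:210  {1,3,4,5,6,7,8}:105  {2,3,4,5,6,7,8}:105
  start at 0(i): 420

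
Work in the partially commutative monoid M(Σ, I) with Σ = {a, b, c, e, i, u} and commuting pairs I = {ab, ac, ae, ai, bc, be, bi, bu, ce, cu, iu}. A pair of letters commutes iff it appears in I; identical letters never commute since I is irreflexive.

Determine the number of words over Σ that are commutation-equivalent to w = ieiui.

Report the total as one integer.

3

piece 0:i — minimal
piece 1:e rests on {0:i}
piece 2:i rests on {1:e}
piece 3:u rests on {1:e}
piece 4:i rests on {2:i}
minimal pieces: {0:i}
ways to finish when only these pieces remain (= sum over removing one remaining piece with nothing left below it):
  1 left: {3}→1  {4}→1
  2 left: {2,4}→1  {3,4}→2
  3 left: {2,3,4}→3
  placing 0:i first → 3 extensions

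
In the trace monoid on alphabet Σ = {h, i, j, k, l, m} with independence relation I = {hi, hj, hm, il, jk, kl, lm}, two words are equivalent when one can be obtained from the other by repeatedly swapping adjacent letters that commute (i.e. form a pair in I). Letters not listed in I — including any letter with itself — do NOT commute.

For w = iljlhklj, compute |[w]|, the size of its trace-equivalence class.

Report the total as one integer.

6

#0=i has no predecessor
#1=l has no predecessor
#2=j depends on [0:i, 1:l]
#3=l depends on [2:j]
#4=h depends on [3:l]
#5=k depends on [4:h]
#6=l depends on [4:h]
#7=j depends on [6:l]
sources: [0:i, 1:l]
N(rest) = Σ N(rest − s) over sources s of rest; N(one piece) = 1:
  size 1 → [5]=1  [7]=1
  size 2 → [5,7]=2  [6,7]=1
  size 3 → [5,6,7]=3
  size 4 → [4,5,6,7]=3
  size 5 → [3,4,5,6,7]=3
  size 6 → [2,3,4,5,6,7]=3
  first=0(i) contributes 3
  first=1(l) contributes 3
|[w]| = 6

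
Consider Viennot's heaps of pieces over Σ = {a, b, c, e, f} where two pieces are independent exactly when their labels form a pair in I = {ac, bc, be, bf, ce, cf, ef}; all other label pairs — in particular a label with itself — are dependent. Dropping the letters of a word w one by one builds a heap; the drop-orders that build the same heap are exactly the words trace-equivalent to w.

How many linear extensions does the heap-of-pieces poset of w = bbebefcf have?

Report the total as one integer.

1680

piece 0:b — minimal
piece 1:b rests on {0:b}
piece 2:e — minimal
piece 3:b rests on {1:b}
piece 4:e rests on {2:e}
piece 5:f — minimal
piece 6:c — minimal
piece 7:f rests on {5:f}
minimal pieces: {0:b, 2:e, 5:f, 6:c}
ways to finish when only these pieces remain (= sum over removing one remaining piece with nothing left below it):
  1 left: {3}→1  {4}→1  {6}→1  {7}→1
  2 left: {1,3}→1  {2,4}→1  {3,4}→2  {3,6}→2  {3,7}→2  {4,6}→2  {4,7}→2  {5,7}→1  {6,7}→2
  3 left: {0,1,3}→1  {1,3,4}→3  {1,3,6}→3  {1,3,7}→3  {2,3,4}→3  {2,4,6}→3  {2,4,7}→3  {3,4,6}→6  {3,4,7}→6  {3,5,7}→3  {3,6,7}→6  {4,5,7}→3  {4,6,7}→6  {5,6,7}→3
  4 left: {0,1,3,4}→4  {0,1,3,6}→4  {0,1,3,7}→4  {1,2,3,4}→6  {1,3,4,6}→12  {1,3,4,7}→12  {1,3,5,7}→6  {1,3,6,7}→12  {2,3,4,6}→12  {2,3,4,7}→12  {2,4,5,7}→6  {2,4,6,7}→12  {3,4,5,7}→12  {3,4,6,7}→24  {3,5,6,7}→12  {4,5,6,7}→12
  5 left: {0,1,2,3,4}→10  {0,1,3,4,6}→20  {0,1,3,4,7}→20  {0,1,3,5,7}→10  {0,1,3,6,7}→20  {1,2,3,4,6}→30  {1,2,3,4,7}→30  {1,3,4,5,7}→30  {1,3,4,6,7}→60  {1,3,5,6,7}→30  {2,3,4,5,7}→30  {2,3,4,6,7}→60  {2,4,5,6,7}→30  {3,4,5,6,7}→60
  6 left: {0,1,2,3,4,6}→60  {0,1,2,3,4,7}→60  {0,1,3,4,5,7}→60  {0,1,3,4,6,7}→120  {0,1,3,5,6,7}→60  {1,2,3,4,5,7}→90  {1,2,3,4,6,7}→180  {1,3,4,5,6,7}→180  {2,3,4,5,6,7}→180
  placing 0:b first → 630 extensions
  placing 2:e first → 420 extensions
  placing 5:f first → 420 extensions
  placing 6:c first → 210 extensions
total linear extensions = 1680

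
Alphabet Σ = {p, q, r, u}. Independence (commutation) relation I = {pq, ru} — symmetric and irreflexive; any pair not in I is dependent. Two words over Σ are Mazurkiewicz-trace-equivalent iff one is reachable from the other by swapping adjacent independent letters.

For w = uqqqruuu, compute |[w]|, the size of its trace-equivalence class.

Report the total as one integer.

0(u) covers ∅
1(q) covers 0:u
2(q) covers 1:q
3(q) covers 2:q
4(r) covers 3:q
5(u) covers 3:q
6(u) covers 5:u
7(u) covers 6:u
floor of heap: 0:u
completions by unplaced set U, small U first (add the entries for U minus each lowest piece of U):
  |U|=1: {4}:1  {7}:1
  |U|=2: {4,7}:2  {6,7}:1
  |U|=3: {4,6,7}:3  {5,6,7}:1
  |U|=4: {4,5,6,7}:4
  |U|=5: {3,4,5,6,7}:4
  |U|=6: {2,3,4,5,6,7}:4
  start at 0(u): 4

4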